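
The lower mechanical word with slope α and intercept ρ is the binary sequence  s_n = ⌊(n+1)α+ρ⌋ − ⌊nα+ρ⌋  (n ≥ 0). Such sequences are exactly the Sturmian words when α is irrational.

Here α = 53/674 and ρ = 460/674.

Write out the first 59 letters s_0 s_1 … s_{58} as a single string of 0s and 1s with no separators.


00001000000000001000000000000100000000000010000000000010000

n=0: ⌊(1·53+460)/674⌋ − ⌊(0·53+460)/674⌋ = ⌊513/674⌋ − ⌊460/674⌋ = 0 − 0 = 0
n=1: ⌊(2·53+460)/674⌋ − ⌊(1·53+460)/674⌋ = ⌊566/674⌋ − ⌊513/674⌋ = 0 − 0 = 0
n=2: ⌊(3·53+460)/674⌋ − ⌊(2·53+460)/674⌋ = ⌊619/674⌋ − ⌊566/674⌋ = 0 − 0 = 0
n=3: ⌊(4·53+460)/674⌋ − ⌊(3·53+460)/674⌋ = ⌊672/674⌋ − ⌊619/674⌋ = 0 − 0 = 0
n=4: ⌊(5·53+460)/674⌋ − ⌊(4·53+460)/674⌋ = ⌊725/674⌋ − ⌊672/674⌋ = 1 − 0 = 1
n=5: ⌊(6·53+460)/674⌋ − ⌊(5·53+460)/674⌋ = ⌊778/674⌋ − ⌊725/674⌋ = 1 − 1 = 0
n=6: ⌊(7·53+460)/674⌋ − ⌊(6·53+460)/674⌋ = ⌊831/674⌋ − ⌊778/674⌋ = 1 − 1 = 0
n=7: ⌊(8·53+460)/674⌋ − ⌊(7·53+460)/674⌋ = ⌊884/674⌋ − ⌊831/674⌋ = 1 − 1 = 0
n=8: ⌊(9·53+460)/674⌋ − ⌊(8·53+460)/674⌋ = ⌊937/674⌋ − ⌊884/674⌋ = 1 − 1 = 0
n=9: ⌊(10·53+460)/674⌋ − ⌊(9·53+460)/674⌋ = ⌊990/674⌋ − ⌊937/674⌋ = 1 − 1 = 0
n=10: ⌊(11·53+460)/674⌋ − ⌊(10·53+460)/674⌋ = ⌊1043/674⌋ − ⌊990/674⌋ = 1 − 1 = 0
n=11: ⌊(12·53+460)/674⌋ − ⌊(11·53+460)/674⌋ = ⌊1096/674⌋ − ⌊1043/674⌋ = 1 − 1 = 0
n=12: ⌊(13·53+460)/674⌋ − ⌊(12·53+460)/674⌋ = ⌊1149/674⌋ − ⌊1096/674⌋ = 1 − 1 = 0
n=13: ⌊(14·53+460)/674⌋ − ⌊(13·53+460)/674⌋ = ⌊1202/674⌋ − ⌊1149/674⌋ = 1 − 1 = 0
n=14: ⌊(15·53+460)/674⌋ − ⌊(14·53+460)/674⌋ = ⌊1255/674⌋ − ⌊1202/674⌋ = 1 − 1 = 0
n=15: ⌊(16·53+460)/674⌋ − ⌊(15·53+460)/674⌋ = ⌊1308/674⌋ − ⌊1255/674⌋ = 1 − 1 = 0
n=16: ⌊(17·53+460)/674⌋ − ⌊(16·53+460)/674⌋ = ⌊1361/674⌋ − ⌊1308/674⌋ = 2 − 1 = 1
n=17: ⌊(18·53+460)/674⌋ − ⌊(17·53+460)/674⌋ = ⌊1414/674⌋ − ⌊1361/674⌋ = 2 − 2 = 0
n=18: ⌊(19·53+460)/674⌋ − ⌊(18·53+460)/674⌋ = ⌊1467/674⌋ − ⌊1414/674⌋ = 2 − 2 = 0
n=19: ⌊(20·53+460)/674⌋ − ⌊(19·53+460)/674⌋ = ⌊1520/674⌋ − ⌊1467/674⌋ = 2 − 2 = 0
n=20: ⌊(21·53+460)/674⌋ − ⌊(20·53+460)/674⌋ = ⌊1573/674⌋ − ⌊1520/674⌋ = 2 − 2 = 0
n=21: ⌊(22·53+460)/674⌋ − ⌊(21·53+460)/674⌋ = ⌊1626/674⌋ − ⌊1573/674⌋ = 2 − 2 = 0
n=22: ⌊(23·53+460)/674⌋ − ⌊(22·53+460)/674⌋ = ⌊1679/674⌋ − ⌊1626/674⌋ = 2 − 2 = 0
n=23: ⌊(24·53+460)/674⌋ − ⌊(23·53+460)/674⌋ = ⌊1732/674⌋ − ⌊1679/674⌋ = 2 − 2 = 0
n=24: ⌊(25·53+460)/674⌋ − ⌊(24·53+460)/674⌋ = ⌊1785/674⌋ − ⌊1732/674⌋ = 2 − 2 = 0
n=25: ⌊(26·53+460)/674⌋ − ⌊(25·53+460)/674⌋ = ⌊1838/674⌋ − ⌊1785/674⌋ = 2 − 2 = 0
n=26: ⌊(27·53+460)/674⌋ − ⌊(26·53+460)/674⌋ = ⌊1891/674⌋ − ⌊1838/674⌋ = 2 − 2 = 0
n=27: ⌊(28·53+460)/674⌋ − ⌊(27·53+460)/674⌋ = ⌊1944/674⌋ − ⌊1891/674⌋ = 2 − 2 = 0
n=28: ⌊(29·53+460)/674⌋ − ⌊(28·53+460)/674⌋ = ⌊1997/674⌋ − ⌊1944/674⌋ = 2 − 2 = 0
n=29: ⌊(30·53+460)/674⌋ − ⌊(29·53+460)/674⌋ = ⌊2050/674⌋ − ⌊1997/674⌋ = 3 − 2 = 1
n=30: ⌊(31·53+460)/674⌋ − ⌊(30·53+460)/674⌋ = ⌊2103/674⌋ − ⌊2050/674⌋ = 3 − 3 = 0
n=31: ⌊(32·53+460)/674⌋ − ⌊(31·53+460)/674⌋ = ⌊2156/674⌋ − ⌊2103/674⌋ = 3 − 3 = 0
n=32: ⌊(33·53+460)/674⌋ − ⌊(32·53+460)/674⌋ = ⌊2209/674⌋ − ⌊2156/674⌋ = 3 − 3 = 0
n=33: ⌊(34·53+460)/674⌋ − ⌊(33·53+460)/674⌋ = ⌊2262/674⌋ − ⌊2209/674⌋ = 3 − 3 = 0
n=34: ⌊(35·53+460)/674⌋ − ⌊(34·53+460)/674⌋ = ⌊2315/674⌋ − ⌊2262/674⌋ = 3 − 3 = 0
n=35: ⌊(36·53+460)/674⌋ − ⌊(35·53+460)/674⌋ = ⌊2368/674⌋ − ⌊2315/674⌋ = 3 − 3 = 0
n=36: ⌊(37·53+460)/674⌋ − ⌊(36·53+460)/674⌋ = ⌊2421/674⌋ − ⌊2368/674⌋ = 3 − 3 = 0
n=37: ⌊(38·53+460)/674⌋ − ⌊(37·53+460)/674⌋ = ⌊2474/674⌋ − ⌊2421/674⌋ = 3 − 3 = 0
n=38: ⌊(39·53+460)/674⌋ − ⌊(38·53+460)/674⌋ = ⌊2527/674⌋ − ⌊2474/674⌋ = 3 − 3 = 0
n=39: ⌊(40·53+460)/674⌋ − ⌊(39·53+460)/674⌋ = ⌊2580/674⌋ − ⌊2527/674⌋ = 3 − 3 = 0
n=40: ⌊(41·53+460)/674⌋ − ⌊(40·53+460)/674⌋ = ⌊2633/674⌋ − ⌊2580/674⌋ = 3 − 3 = 0
n=41: ⌊(42·53+460)/674⌋ − ⌊(41·53+460)/674⌋ = ⌊2686/674⌋ − ⌊2633/674⌋ = 3 − 3 = 0
n=42: ⌊(43·53+460)/674⌋ − ⌊(42·53+460)/674⌋ = ⌊2739/674⌋ − ⌊2686/674⌋ = 4 − 3 = 1
n=43: ⌊(44·53+460)/674⌋ − ⌊(43·53+460)/674⌋ = ⌊2792/674⌋ − ⌊2739/674⌋ = 4 − 4 = 0
n=44: ⌊(45·53+460)/674⌋ − ⌊(44·53+460)/674⌋ = ⌊2845/674⌋ − ⌊2792/674⌋ = 4 − 4 = 0
n=45: ⌊(46·53+460)/674⌋ − ⌊(45·53+460)/674⌋ = ⌊2898/674⌋ − ⌊2845/674⌋ = 4 − 4 = 0
n=46: ⌊(47·53+460)/674⌋ − ⌊(46·53+460)/674⌋ = ⌊2951/674⌋ − ⌊2898/674⌋ = 4 − 4 = 0
n=47: ⌊(48·53+460)/674⌋ − ⌊(47·53+460)/674⌋ = ⌊3004/674⌋ − ⌊2951/674⌋ = 4 − 4 = 0
n=48: ⌊(49·53+460)/674⌋ − ⌊(48·53+460)/674⌋ = ⌊3057/674⌋ − ⌊3004/674⌋ = 4 − 4 = 0
n=49: ⌊(50·53+460)/674⌋ − ⌊(49·53+460)/674⌋ = ⌊3110/674⌋ − ⌊3057/674⌋ = 4 − 4 = 0
n=50: ⌊(51·53+460)/674⌋ − ⌊(50·53+460)/674⌋ = ⌊3163/674⌋ − ⌊3110/674⌋ = 4 − 4 = 0
n=51: ⌊(52·53+460)/674⌋ − ⌊(51·53+460)/674⌋ = ⌊3216/674⌋ − ⌊3163/674⌋ = 4 − 4 = 0
n=52: ⌊(53·53+460)/674⌋ − ⌊(52·53+460)/674⌋ = ⌊3269/674⌋ − ⌊3216/674⌋ = 4 − 4 = 0
n=53: ⌊(54·53+460)/674⌋ − ⌊(53·53+460)/674⌋ = ⌊3322/674⌋ − ⌊3269/674⌋ = 4 − 4 = 0
n=54: ⌊(55·53+460)/674⌋ − ⌊(54·53+460)/674⌋ = ⌊3375/674⌋ − ⌊3322/674⌋ = 5 − 4 = 1
n=55: ⌊(56·53+460)/674⌋ − ⌊(55·53+460)/674⌋ = ⌊3428/674⌋ − ⌊3375/674⌋ = 5 − 5 = 0
n=56: ⌊(57·53+460)/674⌋ − ⌊(56·53+460)/674⌋ = ⌊3481/674⌋ − ⌊3428/674⌋ = 5 − 5 = 0
n=57: ⌊(58·53+460)/674⌋ − ⌊(57·53+460)/674⌋ = ⌊3534/674⌋ − ⌊3481/674⌋ = 5 − 5 = 0
n=58: ⌊(59·53+460)/674⌋ − ⌊(58·53+460)/674⌋ = ⌊3587/674⌋ − ⌊3534/674⌋ = 5 − 5 = 0


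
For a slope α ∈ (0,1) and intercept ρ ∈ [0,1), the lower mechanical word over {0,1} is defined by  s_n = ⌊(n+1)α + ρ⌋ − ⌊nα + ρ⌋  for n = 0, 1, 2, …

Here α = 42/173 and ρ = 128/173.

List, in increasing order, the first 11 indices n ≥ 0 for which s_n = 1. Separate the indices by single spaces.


n=0: ⌊170/173⌋−⌊128/173⌋ = 0−0 = 0
n=1: ⌊212/173⌋−⌊170/173⌋ = 1−0 = 1  ← one
n=2: ⌊254/173⌋−⌊212/173⌋ = 1−1 = 0
n=3: ⌊296/173⌋−⌊254/173⌋ = 1−1 = 0
n=4: ⌊338/173⌋−⌊296/173⌋ = 1−1 = 0
n=5: ⌊380/173⌋−⌊338/173⌋ = 2−1 = 1  ← one
n=6: ⌊422/173⌋−⌊380/173⌋ = 2−2 = 0
n=7: ⌊464/173⌋−⌊422/173⌋ = 2−2 = 0
n=8: ⌊506/173⌋−⌊464/173⌋ = 2−2 = 0
n=9: ⌊548/173⌋−⌊506/173⌋ = 3−2 = 1  ← one
n=10: ⌊590/173⌋−⌊548/173⌋ = 3−3 = 0
n=11: ⌊632/173⌋−⌊590/173⌋ = 3−3 = 0
n=12: ⌊674/173⌋−⌊632/173⌋ = 3−3 = 0
n=13: ⌊716/173⌋−⌊674/173⌋ = 4−3 = 1  ← one
n=14: ⌊758/173⌋−⌊716/173⌋ = 4−4 = 0
n=15: ⌊800/173⌋−⌊758/173⌋ = 4−4 = 0
n=16: ⌊842/173⌋−⌊800/173⌋ = 4−4 = 0
n=17: ⌊884/173⌋−⌊842/173⌋ = 5−4 = 1  ← one
n=18: ⌊926/173⌋−⌊884/173⌋ = 5−5 = 0
n=19: ⌊968/173⌋−⌊926/173⌋ = 5−5 = 0
n=20: ⌊1010/173⌋−⌊968/173⌋ = 5−5 = 0
n=21: ⌊1052/173⌋−⌊1010/173⌋ = 6−5 = 1  ← one
n=22: ⌊1094/173⌋−⌊1052/173⌋ = 6−6 = 0
n=23: ⌊1136/173⌋−⌊1094/173⌋ = 6−6 = 0
n=24: ⌊1178/173⌋−⌊1136/173⌋ = 6−6 = 0
n=25: ⌊1220/173⌋−⌊1178/173⌋ = 7−6 = 1  ← one
n=26: ⌊1262/173⌋−⌊1220/173⌋ = 7−7 = 0
n=27: ⌊1304/173⌋−⌊1262/173⌋ = 7−7 = 0
n=28: ⌊1346/173⌋−⌊1304/173⌋ = 7−7 = 0
n=29: ⌊1388/173⌋−⌊1346/173⌋ = 8−7 = 1  ← one
n=30: ⌊1430/173⌋−⌊1388/173⌋ = 8−8 = 0
n=31: ⌊1472/173⌋−⌊1430/173⌋ = 8−8 = 0
n=32: ⌊1514/173⌋−⌊1472/173⌋ = 8−8 = 0
n=33: ⌊1556/173⌋−⌊1514/173⌋ = 8−8 = 0
n=34: ⌊1598/173⌋−⌊1556/173⌋ = 9−8 = 1  ← one
n=35: ⌊1640/173⌋−⌊1598/173⌋ = 9−9 = 0
n=36: ⌊1682/173⌋−⌊1640/173⌋ = 9−9 = 0
n=37: ⌊1724/173⌋−⌊1682/173⌋ = 9−9 = 0
n=38: ⌊1766/173⌋−⌊1724/173⌋ = 10−9 = 1  ← one
n=39: ⌊1808/173⌋−⌊1766/173⌋ = 10−10 = 0
n=40: ⌊1850/173⌋−⌊1808/173⌋ = 10−10 = 0
n=41: ⌊1892/173⌋−⌊1850/173⌋ = 10−10 = 0
n=42: ⌊1934/173⌋−⌊1892/173⌋ = 11−10 = 1  ← one
positions of the first 11 ones: 1 5 9 13 17 21 25 29 34 38 42

1 5 9 13 17 21 25 29 34 38 42


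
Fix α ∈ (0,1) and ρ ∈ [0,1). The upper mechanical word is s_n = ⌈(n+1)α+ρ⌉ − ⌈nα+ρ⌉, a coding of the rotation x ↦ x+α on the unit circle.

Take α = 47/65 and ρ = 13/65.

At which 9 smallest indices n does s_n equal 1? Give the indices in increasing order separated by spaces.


n=0: ⌈60/65⌉−⌈13/65⌉ = 1−1 = 0
n=1: ⌈107/65⌉−⌈60/65⌉ = 2−1 = 1  ← one
n=2: ⌈154/65⌉−⌈107/65⌉ = 3−2 = 1  ← one
n=3: ⌈201/65⌉−⌈154/65⌉ = 4−3 = 1  ← one
n=4: ⌈248/65⌉−⌈201/65⌉ = 4−4 = 0
n=5: ⌈295/65⌉−⌈248/65⌉ = 5−4 = 1  ← one
n=6: ⌈342/65⌉−⌈295/65⌉ = 6−5 = 1  ← one
n=7: ⌈389/65⌉−⌈342/65⌉ = 6−6 = 0
n=8: ⌈436/65⌉−⌈389/65⌉ = 7−6 = 1  ← one
n=9: ⌈483/65⌉−⌈436/65⌉ = 8−7 = 1  ← one
n=10: ⌈530/65⌉−⌈483/65⌉ = 9−8 = 1  ← one
n=11: ⌈577/65⌉−⌈530/65⌉ = 9−9 = 0
n=12: ⌈624/65⌉−⌈577/65⌉ = 10−9 = 1  ← one
positions of the first 9 ones: 1 2 3 5 6 8 9 10 12

1 2 3 5 6 8 9 10 12


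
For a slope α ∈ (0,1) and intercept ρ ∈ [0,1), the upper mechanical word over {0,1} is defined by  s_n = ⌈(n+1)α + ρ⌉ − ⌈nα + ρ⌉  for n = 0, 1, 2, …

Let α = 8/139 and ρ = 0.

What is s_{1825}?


0

(n+1)α + ρ = (1826·8) / 139 = 14608/139
nα + ρ     = (1825·8) / 139 = 14600/139
⌈14608/139⌉ = 106,  ⌈14600/139⌉ = 106
s_{1825} = 106 − 106 = 0


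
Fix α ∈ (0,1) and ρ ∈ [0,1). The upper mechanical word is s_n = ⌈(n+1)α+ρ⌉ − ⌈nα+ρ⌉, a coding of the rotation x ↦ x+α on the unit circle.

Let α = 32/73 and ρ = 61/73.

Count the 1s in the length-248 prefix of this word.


#1s = Σ_{n=0}^{247} s_n = Σ_{n=0}^{247} (⌈(n+1)α+ρ⌉ − ⌈nα+ρ⌉)
the sum telescopes: every ⌈nα+ρ⌉ with 0 < n < 248 appears once with + and once with −, leaving ⌈248α+ρ⌉ − ⌈0·α+ρ⌉
248α + ρ = (248·32 + 61) / 73 = 7997/73
ρ = 61/73
⌈7997/73⌉ = 110,  ⌈61/73⌉ = 1
#1s = 110 − 1 = 109

109


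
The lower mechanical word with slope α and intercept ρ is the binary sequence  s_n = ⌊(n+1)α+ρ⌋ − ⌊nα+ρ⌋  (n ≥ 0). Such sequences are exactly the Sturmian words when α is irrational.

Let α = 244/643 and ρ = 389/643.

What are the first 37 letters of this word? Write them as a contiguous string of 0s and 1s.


0101001010010010100100101001001010010

n=0: ⌊(1·244+389)/643⌋ − ⌊(0·244+389)/643⌋ = ⌊633/643⌋ − ⌊389/643⌋ = 0 − 0 = 0
n=1: ⌊(2·244+389)/643⌋ − ⌊(1·244+389)/643⌋ = ⌊877/643⌋ − ⌊633/643⌋ = 1 − 0 = 1
n=2: ⌊(3·244+389)/643⌋ − ⌊(2·244+389)/643⌋ = ⌊1121/643⌋ − ⌊877/643⌋ = 1 − 1 = 0
n=3: ⌊(4·244+389)/643⌋ − ⌊(3·244+389)/643⌋ = ⌊1365/643⌋ − ⌊1121/643⌋ = 2 − 1 = 1
n=4: ⌊(5·244+389)/643⌋ − ⌊(4·244+389)/643⌋ = ⌊1609/643⌋ − ⌊1365/643⌋ = 2 − 2 = 0
n=5: ⌊(6·244+389)/643⌋ − ⌊(5·244+389)/643⌋ = ⌊1853/643⌋ − ⌊1609/643⌋ = 2 − 2 = 0
n=6: ⌊(7·244+389)/643⌋ − ⌊(6·244+389)/643⌋ = ⌊2097/643⌋ − ⌊1853/643⌋ = 3 − 2 = 1
n=7: ⌊(8·244+389)/643⌋ − ⌊(7·244+389)/643⌋ = ⌊2341/643⌋ − ⌊2097/643⌋ = 3 − 3 = 0
n=8: ⌊(9·244+389)/643⌋ − ⌊(8·244+389)/643⌋ = ⌊2585/643⌋ − ⌊2341/643⌋ = 4 − 3 = 1
n=9: ⌊(10·244+389)/643⌋ − ⌊(9·244+389)/643⌋ = ⌊2829/643⌋ − ⌊2585/643⌋ = 4 − 4 = 0
n=10: ⌊(11·244+389)/643⌋ − ⌊(10·244+389)/643⌋ = ⌊3073/643⌋ − ⌊2829/643⌋ = 4 − 4 = 0
n=11: ⌊(12·244+389)/643⌋ − ⌊(11·244+389)/643⌋ = ⌊3317/643⌋ − ⌊3073/643⌋ = 5 − 4 = 1
n=12: ⌊(13·244+389)/643⌋ − ⌊(12·244+389)/643⌋ = ⌊3561/643⌋ − ⌊3317/643⌋ = 5 − 5 = 0
n=13: ⌊(14·244+389)/643⌋ − ⌊(13·244+389)/643⌋ = ⌊3805/643⌋ − ⌊3561/643⌋ = 5 − 5 = 0
n=14: ⌊(15·244+389)/643⌋ − ⌊(14·244+389)/643⌋ = ⌊4049/643⌋ − ⌊3805/643⌋ = 6 − 5 = 1
n=15: ⌊(16·244+389)/643⌋ − ⌊(15·244+389)/643⌋ = ⌊4293/643⌋ − ⌊4049/643⌋ = 6 − 6 = 0
n=16: ⌊(17·244+389)/643⌋ − ⌊(16·244+389)/643⌋ = ⌊4537/643⌋ − ⌊4293/643⌋ = 7 − 6 = 1
n=17: ⌊(18·244+389)/643⌋ − ⌊(17·244+389)/643⌋ = ⌊4781/643⌋ − ⌊4537/643⌋ = 7 − 7 = 0
n=18: ⌊(19·244+389)/643⌋ − ⌊(18·244+389)/643⌋ = ⌊5025/643⌋ − ⌊4781/643⌋ = 7 − 7 = 0
n=19: ⌊(20·244+389)/643⌋ − ⌊(19·244+389)/643⌋ = ⌊5269/643⌋ − ⌊5025/643⌋ = 8 − 7 = 1
n=20: ⌊(21·244+389)/643⌋ − ⌊(20·244+389)/643⌋ = ⌊5513/643⌋ − ⌊5269/643⌋ = 8 − 8 = 0
n=21: ⌊(22·244+389)/643⌋ − ⌊(21·244+389)/643⌋ = ⌊5757/643⌋ − ⌊5513/643⌋ = 8 − 8 = 0
n=22: ⌊(23·244+389)/643⌋ − ⌊(22·244+389)/643⌋ = ⌊6001/643⌋ − ⌊5757/643⌋ = 9 − 8 = 1
n=23: ⌊(24·244+389)/643⌋ − ⌊(23·244+389)/643⌋ = ⌊6245/643⌋ − ⌊6001/643⌋ = 9 − 9 = 0
n=24: ⌊(25·244+389)/643⌋ − ⌊(24·244+389)/643⌋ = ⌊6489/643⌋ − ⌊6245/643⌋ = 10 − 9 = 1
n=25: ⌊(26·244+389)/643⌋ − ⌊(25·244+389)/643⌋ = ⌊6733/643⌋ − ⌊6489/643⌋ = 10 − 10 = 0
n=26: ⌊(27·244+389)/643⌋ − ⌊(26·244+389)/643⌋ = ⌊6977/643⌋ − ⌊6733/643⌋ = 10 − 10 = 0
n=27: ⌊(28·244+389)/643⌋ − ⌊(27·244+389)/643⌋ = ⌊7221/643⌋ − ⌊6977/643⌋ = 11 − 10 = 1
n=28: ⌊(29·244+389)/643⌋ − ⌊(28·244+389)/643⌋ = ⌊7465/643⌋ − ⌊7221/643⌋ = 11 − 11 = 0
n=29: ⌊(30·244+389)/643⌋ − ⌊(29·244+389)/643⌋ = ⌊7709/643⌋ − ⌊7465/643⌋ = 11 − 11 = 0
n=30: ⌊(31·244+389)/643⌋ − ⌊(30·244+389)/643⌋ = ⌊7953/643⌋ − ⌊7709/643⌋ = 12 − 11 = 1
n=31: ⌊(32·244+389)/643⌋ − ⌊(31·244+389)/643⌋ = ⌊8197/643⌋ − ⌊7953/643⌋ = 12 − 12 = 0
n=32: ⌊(33·244+389)/643⌋ − ⌊(32·244+389)/643⌋ = ⌊8441/643⌋ − ⌊8197/643⌋ = 13 − 12 = 1
n=33: ⌊(34·244+389)/643⌋ − ⌊(33·244+389)/643⌋ = ⌊8685/643⌋ − ⌊8441/643⌋ = 13 − 13 = 0
n=34: ⌊(35·244+389)/643⌋ − ⌊(34·244+389)/643⌋ = ⌊8929/643⌋ − ⌊8685/643⌋ = 13 − 13 = 0
n=35: ⌊(36·244+389)/643⌋ − ⌊(35·244+389)/643⌋ = ⌊9173/643⌋ − ⌊8929/643⌋ = 14 − 13 = 1
n=36: ⌊(37·244+389)/643⌋ − ⌊(36·244+389)/643⌋ = ⌊9417/643⌋ − ⌊9173/643⌋ = 14 − 14 = 0


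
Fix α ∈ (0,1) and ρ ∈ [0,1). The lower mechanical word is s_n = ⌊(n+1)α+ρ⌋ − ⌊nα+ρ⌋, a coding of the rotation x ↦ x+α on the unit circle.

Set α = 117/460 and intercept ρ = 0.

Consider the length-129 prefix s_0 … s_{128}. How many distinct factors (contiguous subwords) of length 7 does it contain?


t_n = ⌊(n·117)/460⌋ for n = 0 … 129:
  n=0…9: ⌊0/460⌋=0 ⌊117/460⌋=0 ⌊234/460⌋=0 ⌊351/460⌋=0 ⌊468/460⌋=1 ⌊585/460⌋=1 ⌊702/460⌋=1 ⌊819/460⌋=1 ⌊936/460⌋=2 ⌊1053/460⌋=2
  n=10…19: ⌊1170/460⌋=2 ⌊1287/460⌋=2 ⌊1404/460⌋=3 ⌊1521/460⌋=3 ⌊1638/460⌋=3 ⌊1755/460⌋=3 ⌊1872/460⌋=4 ⌊1989/460⌋=4 ⌊2106/460⌋=4 ⌊2223/460⌋=4
  n=20…29: ⌊2340/460⌋=5 ⌊2457/460⌋=5 ⌊2574/460⌋=5 ⌊2691/460⌋=5 ⌊2808/460⌋=6 ⌊2925/460⌋=6 ⌊3042/460⌋=6 ⌊3159/460⌋=6 ⌊3276/460⌋=7 ⌊3393/460⌋=7
  n=30…39: ⌊3510/460⌋=7 ⌊3627/460⌋=7 ⌊3744/460⌋=8 ⌊3861/460⌋=8 ⌊3978/460⌋=8 ⌊4095/460⌋=8 ⌊4212/460⌋=9 ⌊4329/460⌋=9 ⌊4446/460⌋=9 ⌊4563/460⌋=9
  n=40…49: ⌊4680/460⌋=10 ⌊4797/460⌋=10 ⌊4914/460⌋=10 ⌊5031/460⌋=10 ⌊5148/460⌋=11 ⌊5265/460⌋=11 ⌊5382/460⌋=11 ⌊5499/460⌋=11 ⌊5616/460⌋=12 ⌊5733/460⌋=12
  n=50…59: ⌊5850/460⌋=12 ⌊5967/460⌋=12 ⌊6084/460⌋=13 ⌊6201/460⌋=13 ⌊6318/460⌋=13 ⌊6435/460⌋=13 ⌊6552/460⌋=14 ⌊6669/460⌋=14 ⌊6786/460⌋=14 ⌊6903/460⌋=15
  n=60…69: ⌊7020/460⌋=15 ⌊7137/460⌋=15 ⌊7254/460⌋=15 ⌊7371/460⌋=16 ⌊7488/460⌋=16 ⌊7605/460⌋=16 ⌊7722/460⌋=16 ⌊7839/460⌋=17 ⌊7956/460⌋=17 ⌊8073/460⌋=17
  n=70…79: ⌊8190/460⌋=17 ⌊8307/460⌋=18 ⌊8424/460⌋=18 ⌊8541/460⌋=18 ⌊8658/460⌋=18 ⌊8775/460⌋=19 ⌊8892/460⌋=19 ⌊9009/460⌋=19 ⌊9126/460⌋=19 ⌊9243/460⌋=20
  n=80…89: ⌊9360/460⌋=20 ⌊9477/460⌋=20 ⌊9594/460⌋=20 ⌊9711/460⌋=21 ⌊9828/460⌋=21 ⌊9945/460⌋=21 ⌊10062/460⌋=21 ⌊10179/460⌋=22 ⌊10296/460⌋=22 ⌊10413/460⌋=22
  n=90…99: ⌊10530/460⌋=22 ⌊10647/460⌋=23 ⌊10764/460⌋=23 ⌊10881/460⌋=23 ⌊10998/460⌋=23 ⌊11115/460⌋=24 ⌊11232/460⌋=24 ⌊11349/460⌋=24 ⌊11466/460⌋=24 ⌊11583/460⌋=25
  n=100…109: ⌊11700/460⌋=25 ⌊11817/460⌋=25 ⌊11934/460⌋=25 ⌊12051/460⌋=26 ⌊12168/460⌋=26 ⌊12285/460⌋=26 ⌊12402/460⌋=26 ⌊12519/460⌋=27 ⌊12636/460⌋=27 ⌊12753/460⌋=27
  n=110…119: ⌊12870/460⌋=27 ⌊12987/460⌋=28 ⌊13104/460⌋=28 ⌊13221/460⌋=28 ⌊13338/460⌋=28 ⌊13455/460⌋=29 ⌊13572/460⌋=29 ⌊13689/460⌋=29 ⌊13806/460⌋=30 ⌊13923/460⌋=30
  n=120…129: ⌊14040/460⌋=30 ⌊14157/460⌋=30 ⌊14274/460⌋=31 ⌊14391/460⌋=31 ⌊14508/460⌋=31 ⌊14625/460⌋=31 ⌊14742/460⌋=32 ⌊14859/460⌋=32 ⌊14976/460⌋=32 ⌊15093/460⌋=32
s_n = t_(n+1) − t_n for n = 0 … 128 gives
prefix = 000100010001000100010001000100010001000100010001000100010010001000100010001000100010001000100010001000100010001000100100010001000
slide a length-7 window over [0..6] … [122..128] (123 windows); first occurrence of each distinct factor:
  [  0..  6] 0001000
  [  1..  7] 0010001
  [  2..  8] 0100010
  [  3..  9] 1000100
  [ 52.. 58] 0001001
  [ 53.. 59] 0010010
  [ 54.. 60] 0100100
  [ 55.. 61] 1001000
  (the other 115 windows repeat one of these)
distinct factors: {0001000, 0001001, 0010001, 0010010, 0100010, 0100100, 1000100, 1001000}
count = 8  (Sturmian bound for length 7 is 8)

8


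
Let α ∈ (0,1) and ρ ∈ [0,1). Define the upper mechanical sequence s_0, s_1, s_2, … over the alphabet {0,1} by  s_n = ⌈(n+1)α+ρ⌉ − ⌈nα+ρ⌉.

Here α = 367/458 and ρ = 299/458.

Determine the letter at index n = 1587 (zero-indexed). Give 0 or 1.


1

(n+1)α + ρ = (1588·367 + 299) / 458 = 583095/458
nα + ρ     = (1587·367 + 299) / 458 = 582728/458
⌈583095/458⌉ = 1274,  ⌈582728/458⌉ = 1273
s_{1587} = 1274 − 1273 = 1


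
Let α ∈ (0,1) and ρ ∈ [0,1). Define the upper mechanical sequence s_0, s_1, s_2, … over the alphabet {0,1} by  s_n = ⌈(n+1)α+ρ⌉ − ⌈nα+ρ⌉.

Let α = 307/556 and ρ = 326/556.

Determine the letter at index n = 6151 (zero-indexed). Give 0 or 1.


1

(n+1)α + ρ = (6152·307 + 326) / 556 = 1888990/556
nα + ρ     = (6151·307 + 326) / 556 = 1888683/556
⌈1888990/556⌉ = 3398,  ⌈1888683/556⌉ = 3397
s_{6151} = 3398 − 3397 = 1


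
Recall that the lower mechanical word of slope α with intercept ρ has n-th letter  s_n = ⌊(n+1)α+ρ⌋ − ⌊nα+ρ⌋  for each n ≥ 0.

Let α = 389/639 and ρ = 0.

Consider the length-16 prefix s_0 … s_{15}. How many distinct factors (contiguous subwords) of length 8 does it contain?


t_n = ⌊(n·389)/639⌋ for n = 0 … 16:
  n=0…9: ⌊0/639⌋=0 ⌊389/639⌋=0 ⌊778/639⌋=1 ⌊1167/639⌋=1 ⌊1556/639⌋=2 ⌊1945/639⌋=3 ⌊2334/639⌋=3 ⌊2723/639⌋=4 ⌊3112/639⌋=4 ⌊3501/639⌋=5
  n=10…16: ⌊3890/639⌋=6 ⌊4279/639⌋=6 ⌊4668/639⌋=7 ⌊5057/639⌋=7 ⌊5446/639⌋=8 ⌊5835/639⌋=9 ⌊6224/639⌋=9
s_n = t_(n+1) − t_n for n = 0 … 15 gives
prefix = 0101101011010110
slide a length-8 window over [0..7] … [8..15] (9 windows); first occurrence of each distinct factor:
  [  0..  7] 01011010
  [  1..  8] 10110101
  [  2..  9] 01101011
  [  3.. 10] 11010110
  [  4.. 11] 10101101
  (the other 4 windows repeat one of these)
distinct factors: {01011010, 01101011, 10101101, 10110101, 11010110}
count = 5  (Sturmian bound for length 8 is 9)

5


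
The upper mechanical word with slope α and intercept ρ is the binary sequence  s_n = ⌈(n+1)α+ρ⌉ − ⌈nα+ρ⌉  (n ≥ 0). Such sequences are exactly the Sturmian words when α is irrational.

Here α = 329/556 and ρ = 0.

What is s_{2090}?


(n+1)α + ρ = (2091·329) / 556 = 687939/556
nα + ρ     = (2090·329) / 556 = 687610/556
⌈687939/556⌉ = 1238,  ⌈687610/556⌉ = 1237
s_{2090} = 1238 − 1237 = 1

1


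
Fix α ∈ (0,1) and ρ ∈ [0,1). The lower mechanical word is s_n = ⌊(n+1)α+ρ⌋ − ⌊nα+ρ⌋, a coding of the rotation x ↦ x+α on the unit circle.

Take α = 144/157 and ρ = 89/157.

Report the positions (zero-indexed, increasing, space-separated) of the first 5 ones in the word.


n=0: ⌊233/157⌋−⌊89/157⌋ = 1−0 = 1  ← one
n=1: ⌊377/157⌋−⌊233/157⌋ = 2−1 = 1  ← one
n=2: ⌊521/157⌋−⌊377/157⌋ = 3−2 = 1  ← one
n=3: ⌊665/157⌋−⌊521/157⌋ = 4−3 = 1  ← one
n=4: ⌊809/157⌋−⌊665/157⌋ = 5−4 = 1  ← one
positions of the first 5 ones: 0 1 2 3 4

0 1 2 3 4


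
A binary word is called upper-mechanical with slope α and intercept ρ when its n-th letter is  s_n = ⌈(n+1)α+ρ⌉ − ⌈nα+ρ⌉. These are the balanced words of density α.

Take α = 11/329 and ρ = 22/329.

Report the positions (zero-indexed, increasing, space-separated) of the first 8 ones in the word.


n=0: ⌈33/329⌉−⌈22/329⌉ = 1−1 = 0
n=1: ⌈44/329⌉−⌈33/329⌉ = 1−1 = 0
  …
n=27: ⌈330/329⌉−⌈319/329⌉ = 2−1 = 1  ← one
n=28: ⌈341/329⌉−⌈330/329⌉ = 2−2 = 0
n=29: ⌈352/329⌉−⌈341/329⌉ = 2−2 = 0
  …
n=57: ⌈660/329⌉−⌈649/329⌉ = 3−2 = 1  ← one
n=58: ⌈671/329⌉−⌈660/329⌉ = 3−3 = 0
n=59: ⌈682/329⌉−⌈671/329⌉ = 3−3 = 0
  …
n=87: ⌈990/329⌉−⌈979/329⌉ = 4−3 = 1  ← one
n=88: ⌈1001/329⌉−⌈990/329⌉ = 4−4 = 0
n=89: ⌈1012/329⌉−⌈1001/329⌉ = 4−4 = 0
  …
n=117: ⌈1320/329⌉−⌈1309/329⌉ = 5−4 = 1  ← one
n=118: ⌈1331/329⌉−⌈1320/329⌉ = 5−5 = 0
n=119: ⌈1342/329⌉−⌈1331/329⌉ = 5−5 = 0
  …
n=147: ⌈1650/329⌉−⌈1639/329⌉ = 6−5 = 1  ← one
n=148: ⌈1661/329⌉−⌈1650/329⌉ = 6−6 = 0
n=149: ⌈1672/329⌉−⌈1661/329⌉ = 6−6 = 0
  …
n=177: ⌈1980/329⌉−⌈1969/329⌉ = 7−6 = 1  ← one
n=178: ⌈1991/329⌉−⌈1980/329⌉ = 7−7 = 0
n=179: ⌈2002/329⌉−⌈1991/329⌉ = 7−7 = 0
  …
n=207: ⌈2310/329⌉−⌈2299/329⌉ = 8−7 = 1  ← one
n=208: ⌈2321/329⌉−⌈2310/329⌉ = 8−8 = 0
n=209: ⌈2332/329⌉−⌈2321/329⌉ = 8−8 = 0
  …
n=237: ⌈2640/329⌉−⌈2629/329⌉ = 9−8 = 1  ← one
positions of the first 8 ones: 27 57 87 117 147 177 207 237

27 57 87 117 147 177 207 237


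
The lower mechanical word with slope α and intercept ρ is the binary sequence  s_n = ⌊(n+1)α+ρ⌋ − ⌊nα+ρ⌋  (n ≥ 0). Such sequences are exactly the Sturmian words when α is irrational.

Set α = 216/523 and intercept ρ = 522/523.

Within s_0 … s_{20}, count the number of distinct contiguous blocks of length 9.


10

t_n = ⌊(n·216+522)/523⌋ for n = 0 … 21:
  n=0…9: ⌊522/523⌋=0 ⌊738/523⌋=1 ⌊954/523⌋=1 ⌊1170/523⌋=2 ⌊1386/523⌋=2 ⌊1602/523⌋=3 ⌊1818/523⌋=3 ⌊2034/523⌋=3 ⌊2250/523⌋=4 ⌊2466/523⌋=4
  n=10…19: ⌊2682/523⌋=5 ⌊2898/523⌋=5 ⌊3114/523⌋=5 ⌊3330/523⌋=6 ⌊3546/523⌋=6 ⌊3762/523⌋=7 ⌊3978/523⌋=7 ⌊4194/523⌋=8 ⌊4410/523⌋=8 ⌊4626/523⌋=8
  n=20…21: ⌊4842/523⌋=9 ⌊5058/523⌋=9
s_n = t_(n+1) − t_n for n = 0 … 20 gives
prefix = 101010010100101010010
slide a length-9 window over [0..8] … [12..20] (13 windows); first occurrence of each distinct factor:
  [  0..  8] 101010010
  [  1..  9] 010100101
  [  2.. 10] 101001010
  [  3.. 11] 010010100
  [  4.. 12] 100101001
  [  5.. 13] 001010010
  [  8.. 16] 010010101
  [  9.. 17] 100101010
  [ 10.. 18] 001010100
  [ 11.. 19] 010101001
  (the other 3 windows repeat one of these)
distinct factors: {001010010, 001010100, 010010100, 010010101, 010100101, 010101001, 100101001, 100101010, 101001010, 101010010}
count = 10  (Sturmian bound for length 9 is 10)


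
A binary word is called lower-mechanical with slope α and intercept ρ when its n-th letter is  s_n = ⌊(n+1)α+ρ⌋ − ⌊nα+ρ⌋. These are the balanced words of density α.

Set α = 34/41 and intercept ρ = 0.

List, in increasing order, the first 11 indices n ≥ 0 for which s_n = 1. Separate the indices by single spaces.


1 2 3 4 6 7 8 9 10 12 13

n=0: ⌊34/41⌋−⌊0/41⌋ = 0−0 = 0
n=1: ⌊68/41⌋−⌊34/41⌋ = 1−0 = 1  ← one
n=2: ⌊102/41⌋−⌊68/41⌋ = 2−1 = 1  ← one
n=3: ⌊136/41⌋−⌊102/41⌋ = 3−2 = 1  ← one
n=4: ⌊170/41⌋−⌊136/41⌋ = 4−3 = 1  ← one
n=5: ⌊204/41⌋−⌊170/41⌋ = 4−4 = 0
n=6: ⌊238/41⌋−⌊204/41⌋ = 5−4 = 1  ← one
n=7: ⌊272/41⌋−⌊238/41⌋ = 6−5 = 1  ← one
n=8: ⌊306/41⌋−⌊272/41⌋ = 7−6 = 1  ← one
n=9: ⌊340/41⌋−⌊306/41⌋ = 8−7 = 1  ← one
n=10: ⌊374/41⌋−⌊340/41⌋ = 9−8 = 1  ← one
n=11: ⌊408/41⌋−⌊374/41⌋ = 9−9 = 0
n=12: ⌊442/41⌋−⌊408/41⌋ = 10−9 = 1  ← one
n=13: ⌊476/41⌋−⌊442/41⌋ = 11−10 = 1  ← one
positions of the first 11 ones: 1 2 3 4 6 7 8 9 10 12 13


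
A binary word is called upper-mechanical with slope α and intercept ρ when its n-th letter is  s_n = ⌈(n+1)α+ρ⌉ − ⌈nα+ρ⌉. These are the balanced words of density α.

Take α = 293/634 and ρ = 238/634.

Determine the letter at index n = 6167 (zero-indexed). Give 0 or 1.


(n+1)α + ρ = (6168·293 + 238) / 634 = 1807462/634
nα + ρ     = (6167·293 + 238) / 634 = 1807169/634
⌈1807462/634⌉ = 2851,  ⌈1807169/634⌉ = 2851
s_{6167} = 2851 − 2851 = 0

0


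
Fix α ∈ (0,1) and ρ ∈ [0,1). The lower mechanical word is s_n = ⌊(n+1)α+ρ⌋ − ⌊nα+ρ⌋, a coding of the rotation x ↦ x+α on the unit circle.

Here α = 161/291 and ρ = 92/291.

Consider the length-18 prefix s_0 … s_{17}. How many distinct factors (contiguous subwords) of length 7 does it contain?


8

t_n = ⌊(n·161+92)/291⌋ for n = 0 … 18:
  n=0…9: ⌊92/291⌋=0 ⌊253/291⌋=0 ⌊414/291⌋=1 ⌊575/291⌋=1 ⌊736/291⌋=2 ⌊897/291⌋=3 ⌊1058/291⌋=3 ⌊1219/291⌋=4 ⌊1380/291⌋=4 ⌊1541/291⌋=5
  n=10…18: ⌊1702/291⌋=5 ⌊1863/291⌋=6 ⌊2024/291⌋=6 ⌊2185/291⌋=7 ⌊2346/291⌋=8 ⌊2507/291⌋=8 ⌊2668/291⌋=9 ⌊2829/291⌋=9 ⌊2990/291⌋=10
s_n = t_(n+1) − t_n for n = 0 … 17 gives
prefix = 010110101010110101
slide a length-7 window over [0..6] … [11..17] (12 windows); first occurrence of each distinct factor:
  [  0..  6] 0101101
  [  1..  7] 1011010
  [  2..  8] 0110101
  [  3..  9] 1101010
  [  4.. 10] 1010101
  [  5.. 11] 0101010
  [  7.. 13] 0101011
  [  8.. 14] 1010110
  (the other 4 windows repeat one of these)
distinct factors: {0101010, 0101011, 0101101, 0110101, 1010101, 1010110, 1011010, 1101010}
count = 8  (Sturmian bound for length 7 is 8)


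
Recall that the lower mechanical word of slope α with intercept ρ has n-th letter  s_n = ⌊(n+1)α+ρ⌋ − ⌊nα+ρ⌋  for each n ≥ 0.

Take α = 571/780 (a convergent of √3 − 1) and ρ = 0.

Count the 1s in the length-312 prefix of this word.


#1s = Σ_{n=0}^{311} s_n = Σ_{n=0}^{311} (⌊(n+1)α+ρ⌋ − ⌊nα+ρ⌋)
the sum telescopes: every ⌊nα+ρ⌋ with 0 < n < 312 appears once with + and once with −, leaving ⌊312α+ρ⌋ − ⌊0·α+ρ⌋
312α + ρ = (312·571) / 780 = 178152/780
ρ = 0/780
⌊178152/780⌋ = 228,  ⌊0/780⌋ = 0
#1s = 228 − 0 = 228

228


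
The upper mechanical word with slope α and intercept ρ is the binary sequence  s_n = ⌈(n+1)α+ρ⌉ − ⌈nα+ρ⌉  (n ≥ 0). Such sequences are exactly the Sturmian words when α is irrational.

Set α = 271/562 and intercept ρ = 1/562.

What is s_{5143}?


1

(n+1)α + ρ = (5144·271 + 1) / 562 = 1394025/562
nα + ρ     = (5143·271 + 1) / 562 = 1393754/562
⌈1394025/562⌉ = 2481,  ⌈1393754/562⌉ = 2480
s_{5143} = 2481 − 2480 = 1


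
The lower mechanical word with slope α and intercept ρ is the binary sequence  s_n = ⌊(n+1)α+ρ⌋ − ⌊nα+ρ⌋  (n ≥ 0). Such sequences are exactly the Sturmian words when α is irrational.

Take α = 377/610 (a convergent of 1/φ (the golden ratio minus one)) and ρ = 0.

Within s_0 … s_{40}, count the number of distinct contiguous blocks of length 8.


t_n = ⌊(n·377)/610⌋ for n = 0 … 41:
  n=0…9: ⌊0/610⌋=0 ⌊377/610⌋=0 ⌊754/610⌋=1 ⌊1131/610⌋=1 ⌊1508/610⌋=2 ⌊1885/610⌋=3 ⌊2262/610⌋=3 ⌊2639/610⌋=4 ⌊3016/610⌋=4 ⌊3393/610⌋=5
  n=10…19: ⌊3770/610⌋=6 ⌊4147/610⌋=6 ⌊4524/610⌋=7 ⌊4901/610⌋=8 ⌊5278/610⌋=8 ⌊5655/610⌋=9 ⌊6032/610⌋=9 ⌊6409/610⌋=10 ⌊6786/610⌋=11 ⌊7163/610⌋=11
  n=20…29: ⌊7540/610⌋=12 ⌊7917/610⌋=12 ⌊8294/610⌋=13 ⌊8671/610⌋=14 ⌊9048/610⌋=14 ⌊9425/610⌋=15 ⌊9802/610⌋=16 ⌊10179/610⌋=16 ⌊10556/610⌋=17 ⌊10933/610⌋=17
  n=30…39: ⌊11310/610⌋=18 ⌊11687/610⌋=19 ⌊12064/610⌋=19 ⌊12441/610⌋=20 ⌊12818/610⌋=21 ⌊13195/610⌋=21 ⌊13572/610⌋=22 ⌊13949/610⌋=22 ⌊14326/610⌋=23 ⌊14703/610⌋=24
  n=40…41: ⌊15080/610⌋=24 ⌊15457/610⌋=25
s_n = t_(n+1) − t_n for n = 0 … 40 gives
prefix = 01011010110110101101011011010110110101101
slide a length-8 window over [0..7] … [33..40] (34 windows); first occurrence of each distinct factor:
  [  0..  7] 01011010
  [  1..  8] 10110101
  [  2..  9] 01101011
  [  3.. 10] 11010110
  [  4.. 11] 10101101
  [  5.. 12] 01011011
  [  6.. 13] 10110110
  [  7.. 14] 01101101
  [  8.. 15] 11011010
  (the other 25 windows repeat one of these)
distinct factors: {01011010, 01011011, 01101011, 01101101, 10101101, 10110101, 10110110, 11010110, 11011010}
count = 9  (Sturmian bound for length 8 is 9)

9


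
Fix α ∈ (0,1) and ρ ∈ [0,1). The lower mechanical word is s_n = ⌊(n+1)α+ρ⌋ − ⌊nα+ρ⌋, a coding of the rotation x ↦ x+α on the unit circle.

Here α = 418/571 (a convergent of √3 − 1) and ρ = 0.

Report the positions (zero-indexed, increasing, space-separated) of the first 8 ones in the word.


1 2 4 5 6 8 9 10

n=0: ⌊418/571⌋−⌊0/571⌋ = 0−0 = 0
n=1: ⌊836/571⌋−⌊418/571⌋ = 1−0 = 1  ← one
n=2: ⌊1254/571⌋−⌊836/571⌋ = 2−1 = 1  ← one
n=3: ⌊1672/571⌋−⌊1254/571⌋ = 2−2 = 0
n=4: ⌊2090/571⌋−⌊1672/571⌋ = 3−2 = 1  ← one
n=5: ⌊2508/571⌋−⌊2090/571⌋ = 4−3 = 1  ← one
n=6: ⌊2926/571⌋−⌊2508/571⌋ = 5−4 = 1  ← one
n=7: ⌊3344/571⌋−⌊2926/571⌋ = 5−5 = 0
n=8: ⌊3762/571⌋−⌊3344/571⌋ = 6−5 = 1  ← one
n=9: ⌊4180/571⌋−⌊3762/571⌋ = 7−6 = 1  ← one
n=10: ⌊4598/571⌋−⌊4180/571⌋ = 8−7 = 1  ← one
positions of the first 8 ones: 1 2 4 5 6 8 9 10


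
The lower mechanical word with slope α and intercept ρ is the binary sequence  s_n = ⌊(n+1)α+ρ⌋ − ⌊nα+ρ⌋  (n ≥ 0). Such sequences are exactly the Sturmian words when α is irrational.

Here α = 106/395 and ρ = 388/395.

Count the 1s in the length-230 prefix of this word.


#1s = Σ_{n=0}^{229} s_n = Σ_{n=0}^{229} (⌊(n+1)α+ρ⌋ − ⌊nα+ρ⌋)
the sum telescopes: every ⌊nα+ρ⌋ with 0 < n < 230 appears once with + and once with −, leaving ⌊230α+ρ⌋ − ⌊0·α+ρ⌋
230α + ρ = (230·106 + 388) / 395 = 24768/395
ρ = 388/395
⌊24768/395⌋ = 62,  ⌊388/395⌋ = 0
#1s = 62 − 0 = 62

62


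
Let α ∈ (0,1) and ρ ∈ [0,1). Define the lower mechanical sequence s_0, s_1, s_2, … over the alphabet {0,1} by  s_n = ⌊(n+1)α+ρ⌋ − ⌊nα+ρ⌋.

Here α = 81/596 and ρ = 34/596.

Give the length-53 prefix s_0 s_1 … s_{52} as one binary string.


00000010000000100000010000000100000010000001000000010

n=0: ⌊(1·81+34)/596⌋ − ⌊(0·81+34)/596⌋ = ⌊115/596⌋ − ⌊34/596⌋ = 0 − 0 = 0
n=1: ⌊(2·81+34)/596⌋ − ⌊(1·81+34)/596⌋ = ⌊196/596⌋ − ⌊115/596⌋ = 0 − 0 = 0
n=2: ⌊(3·81+34)/596⌋ − ⌊(2·81+34)/596⌋ = ⌊277/596⌋ − ⌊196/596⌋ = 0 − 0 = 0
n=3: ⌊(4·81+34)/596⌋ − ⌊(3·81+34)/596⌋ = ⌊358/596⌋ − ⌊277/596⌋ = 0 − 0 = 0
n=4: ⌊(5·81+34)/596⌋ − ⌊(4·81+34)/596⌋ = ⌊439/596⌋ − ⌊358/596⌋ = 0 − 0 = 0
n=5: ⌊(6·81+34)/596⌋ − ⌊(5·81+34)/596⌋ = ⌊520/596⌋ − ⌊439/596⌋ = 0 − 0 = 0
n=6: ⌊(7·81+34)/596⌋ − ⌊(6·81+34)/596⌋ = ⌊601/596⌋ − ⌊520/596⌋ = 1 − 0 = 1
n=7: ⌊(8·81+34)/596⌋ − ⌊(7·81+34)/596⌋ = ⌊682/596⌋ − ⌊601/596⌋ = 1 − 1 = 0
n=8: ⌊(9·81+34)/596⌋ − ⌊(8·81+34)/596⌋ = ⌊763/596⌋ − ⌊682/596⌋ = 1 − 1 = 0
n=9: ⌊(10·81+34)/596⌋ − ⌊(9·81+34)/596⌋ = ⌊844/596⌋ − ⌊763/596⌋ = 1 − 1 = 0
n=10: ⌊(11·81+34)/596⌋ − ⌊(10·81+34)/596⌋ = ⌊925/596⌋ − ⌊844/596⌋ = 1 − 1 = 0
n=11: ⌊(12·81+34)/596⌋ − ⌊(11·81+34)/596⌋ = ⌊1006/596⌋ − ⌊925/596⌋ = 1 − 1 = 0
n=12: ⌊(13·81+34)/596⌋ − ⌊(12·81+34)/596⌋ = ⌊1087/596⌋ − ⌊1006/596⌋ = 1 − 1 = 0
n=13: ⌊(14·81+34)/596⌋ − ⌊(13·81+34)/596⌋ = ⌊1168/596⌋ − ⌊1087/596⌋ = 1 − 1 = 0
n=14: ⌊(15·81+34)/596⌋ − ⌊(14·81+34)/596⌋ = ⌊1249/596⌋ − ⌊1168/596⌋ = 2 − 1 = 1
n=15: ⌊(16·81+34)/596⌋ − ⌊(15·81+34)/596⌋ = ⌊1330/596⌋ − ⌊1249/596⌋ = 2 − 2 = 0
n=16: ⌊(17·81+34)/596⌋ − ⌊(16·81+34)/596⌋ = ⌊1411/596⌋ − ⌊1330/596⌋ = 2 − 2 = 0
n=17: ⌊(18·81+34)/596⌋ − ⌊(17·81+34)/596⌋ = ⌊1492/596⌋ − ⌊1411/596⌋ = 2 − 2 = 0
n=18: ⌊(19·81+34)/596⌋ − ⌊(18·81+34)/596⌋ = ⌊1573/596⌋ − ⌊1492/596⌋ = 2 − 2 = 0
n=19: ⌊(20·81+34)/596⌋ − ⌊(19·81+34)/596⌋ = ⌊1654/596⌋ − ⌊1573/596⌋ = 2 − 2 = 0
n=20: ⌊(21·81+34)/596⌋ − ⌊(20·81+34)/596⌋ = ⌊1735/596⌋ − ⌊1654/596⌋ = 2 − 2 = 0
n=21: ⌊(22·81+34)/596⌋ − ⌊(21·81+34)/596⌋ = ⌊1816/596⌋ − ⌊1735/596⌋ = 3 − 2 = 1
n=22: ⌊(23·81+34)/596⌋ − ⌊(22·81+34)/596⌋ = ⌊1897/596⌋ − ⌊1816/596⌋ = 3 − 3 = 0
n=23: ⌊(24·81+34)/596⌋ − ⌊(23·81+34)/596⌋ = ⌊1978/596⌋ − ⌊1897/596⌋ = 3 − 3 = 0
n=24: ⌊(25·81+34)/596⌋ − ⌊(24·81+34)/596⌋ = ⌊2059/596⌋ − ⌊1978/596⌋ = 3 − 3 = 0
n=25: ⌊(26·81+34)/596⌋ − ⌊(25·81+34)/596⌋ = ⌊2140/596⌋ − ⌊2059/596⌋ = 3 − 3 = 0
n=26: ⌊(27·81+34)/596⌋ − ⌊(26·81+34)/596⌋ = ⌊2221/596⌋ − ⌊2140/596⌋ = 3 − 3 = 0
n=27: ⌊(28·81+34)/596⌋ − ⌊(27·81+34)/596⌋ = ⌊2302/596⌋ − ⌊2221/596⌋ = 3 − 3 = 0
n=28: ⌊(29·81+34)/596⌋ − ⌊(28·81+34)/596⌋ = ⌊2383/596⌋ − ⌊2302/596⌋ = 3 − 3 = 0
n=29: ⌊(30·81+34)/596⌋ − ⌊(29·81+34)/596⌋ = ⌊2464/596⌋ − ⌊2383/596⌋ = 4 − 3 = 1
n=30: ⌊(31·81+34)/596⌋ − ⌊(30·81+34)/596⌋ = ⌊2545/596⌋ − ⌊2464/596⌋ = 4 − 4 = 0
n=31: ⌊(32·81+34)/596⌋ − ⌊(31·81+34)/596⌋ = ⌊2626/596⌋ − ⌊2545/596⌋ = 4 − 4 = 0
n=32: ⌊(33·81+34)/596⌋ − ⌊(32·81+34)/596⌋ = ⌊2707/596⌋ − ⌊2626/596⌋ = 4 − 4 = 0
n=33: ⌊(34·81+34)/596⌋ − ⌊(33·81+34)/596⌋ = ⌊2788/596⌋ − ⌊2707/596⌋ = 4 − 4 = 0
n=34: ⌊(35·81+34)/596⌋ − ⌊(34·81+34)/596⌋ = ⌊2869/596⌋ − ⌊2788/596⌋ = 4 − 4 = 0
n=35: ⌊(36·81+34)/596⌋ − ⌊(35·81+34)/596⌋ = ⌊2950/596⌋ − ⌊2869/596⌋ = 4 − 4 = 0
n=36: ⌊(37·81+34)/596⌋ − ⌊(36·81+34)/596⌋ = ⌊3031/596⌋ − ⌊2950/596⌋ = 5 − 4 = 1
n=37: ⌊(38·81+34)/596⌋ − ⌊(37·81+34)/596⌋ = ⌊3112/596⌋ − ⌊3031/596⌋ = 5 − 5 = 0
n=38: ⌊(39·81+34)/596⌋ − ⌊(38·81+34)/596⌋ = ⌊3193/596⌋ − ⌊3112/596⌋ = 5 − 5 = 0
n=39: ⌊(40·81+34)/596⌋ − ⌊(39·81+34)/596⌋ = ⌊3274/596⌋ − ⌊3193/596⌋ = 5 − 5 = 0
n=40: ⌊(41·81+34)/596⌋ − ⌊(40·81+34)/596⌋ = ⌊3355/596⌋ − ⌊3274/596⌋ = 5 − 5 = 0
n=41: ⌊(42·81+34)/596⌋ − ⌊(41·81+34)/596⌋ = ⌊3436/596⌋ − ⌊3355/596⌋ = 5 − 5 = 0
n=42: ⌊(43·81+34)/596⌋ − ⌊(42·81+34)/596⌋ = ⌊3517/596⌋ − ⌊3436/596⌋ = 5 − 5 = 0
n=43: ⌊(44·81+34)/596⌋ − ⌊(43·81+34)/596⌋ = ⌊3598/596⌋ − ⌊3517/596⌋ = 6 − 5 = 1
n=44: ⌊(45·81+34)/596⌋ − ⌊(44·81+34)/596⌋ = ⌊3679/596⌋ − ⌊3598/596⌋ = 6 − 6 = 0
n=45: ⌊(46·81+34)/596⌋ − ⌊(45·81+34)/596⌋ = ⌊3760/596⌋ − ⌊3679/596⌋ = 6 − 6 = 0
n=46: ⌊(47·81+34)/596⌋ − ⌊(46·81+34)/596⌋ = ⌊3841/596⌋ − ⌊3760/596⌋ = 6 − 6 = 0
n=47: ⌊(48·81+34)/596⌋ − ⌊(47·81+34)/596⌋ = ⌊3922/596⌋ − ⌊3841/596⌋ = 6 − 6 = 0
n=48: ⌊(49·81+34)/596⌋ − ⌊(48·81+34)/596⌋ = ⌊4003/596⌋ − ⌊3922/596⌋ = 6 − 6 = 0
n=49: ⌊(50·81+34)/596⌋ − ⌊(49·81+34)/596⌋ = ⌊4084/596⌋ − ⌊4003/596⌋ = 6 − 6 = 0
n=50: ⌊(51·81+34)/596⌋ − ⌊(50·81+34)/596⌋ = ⌊4165/596⌋ − ⌊4084/596⌋ = 6 − 6 = 0
n=51: ⌊(52·81+34)/596⌋ − ⌊(51·81+34)/596⌋ = ⌊4246/596⌋ − ⌊4165/596⌋ = 7 − 6 = 1
n=52: ⌊(53·81+34)/596⌋ − ⌊(52·81+34)/596⌋ = ⌊4327/596⌋ − ⌊4246/596⌋ = 7 − 7 = 0


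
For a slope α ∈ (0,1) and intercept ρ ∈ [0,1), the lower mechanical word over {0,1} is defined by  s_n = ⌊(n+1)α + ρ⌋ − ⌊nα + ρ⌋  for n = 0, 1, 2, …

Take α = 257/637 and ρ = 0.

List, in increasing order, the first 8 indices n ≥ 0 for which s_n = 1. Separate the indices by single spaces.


n=0: ⌊257/637⌋−⌊0/637⌋ = 0−0 = 0
n=1: ⌊514/637⌋−⌊257/637⌋ = 0−0 = 0
n=2: ⌊771/637⌋−⌊514/637⌋ = 1−0 = 1  ← one
n=3: ⌊1028/637⌋−⌊771/637⌋ = 1−1 = 0
n=4: ⌊1285/637⌋−⌊1028/637⌋ = 2−1 = 1  ← one
n=5: ⌊1542/637⌋−⌊1285/637⌋ = 2−2 = 0
n=6: ⌊1799/637⌋−⌊1542/637⌋ = 2−2 = 0
n=7: ⌊2056/637⌋−⌊1799/637⌋ = 3−2 = 1  ← one
n=8: ⌊2313/637⌋−⌊2056/637⌋ = 3−3 = 0
n=9: ⌊2570/637⌋−⌊2313/637⌋ = 4−3 = 1  ← one
n=10: ⌊2827/637⌋−⌊2570/637⌋ = 4−4 = 0
n=11: ⌊3084/637⌋−⌊2827/637⌋ = 4−4 = 0
n=12: ⌊3341/637⌋−⌊3084/637⌋ = 5−4 = 1  ← one
n=13: ⌊3598/637⌋−⌊3341/637⌋ = 5−5 = 0
n=14: ⌊3855/637⌋−⌊3598/637⌋ = 6−5 = 1  ← one
n=15: ⌊4112/637⌋−⌊3855/637⌋ = 6−6 = 0
n=16: ⌊4369/637⌋−⌊4112/637⌋ = 6−6 = 0
n=17: ⌊4626/637⌋−⌊4369/637⌋ = 7−6 = 1  ← one
n=18: ⌊4883/637⌋−⌊4626/637⌋ = 7−7 = 0
n=19: ⌊5140/637⌋−⌊4883/637⌋ = 8−7 = 1  ← one
positions of the first 8 ones: 2 4 7 9 12 14 17 19

2 4 7 9 12 14 17 19


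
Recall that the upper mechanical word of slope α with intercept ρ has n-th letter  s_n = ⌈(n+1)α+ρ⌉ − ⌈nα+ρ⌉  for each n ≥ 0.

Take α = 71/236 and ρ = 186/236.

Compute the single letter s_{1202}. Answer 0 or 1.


0

(n+1)α + ρ = (1203·71 + 186) / 236 = 85599/236
nα + ρ     = (1202·71 + 186) / 236 = 85528/236
⌈85599/236⌉ = 363,  ⌈85528/236⌉ = 363
s_{1202} = 363 − 363 = 0


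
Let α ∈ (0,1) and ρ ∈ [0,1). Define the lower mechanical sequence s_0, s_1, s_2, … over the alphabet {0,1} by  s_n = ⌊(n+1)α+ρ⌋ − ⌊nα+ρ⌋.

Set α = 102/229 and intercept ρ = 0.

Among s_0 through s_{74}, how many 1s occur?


#1s = Σ_{n=0}^{74} s_n = Σ_{n=0}^{74} (⌊(n+1)α+ρ⌋ − ⌊nα+ρ⌋)
the sum telescopes: every ⌊nα+ρ⌋ with 0 < n < 75 appears once with + and once with −, leaving ⌊75α+ρ⌋ − ⌊0·α+ρ⌋
75α + ρ = (75·102) / 229 = 7650/229
ρ = 0/229
⌊7650/229⌋ = 33,  ⌊0/229⌋ = 0
#1s = 33 − 0 = 33

33
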